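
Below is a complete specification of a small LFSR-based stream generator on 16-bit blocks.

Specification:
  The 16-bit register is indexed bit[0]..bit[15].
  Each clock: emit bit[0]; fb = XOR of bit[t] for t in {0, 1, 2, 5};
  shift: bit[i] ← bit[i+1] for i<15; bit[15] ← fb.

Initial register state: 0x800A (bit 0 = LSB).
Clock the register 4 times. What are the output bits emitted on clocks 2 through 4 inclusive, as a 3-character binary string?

reg_0 = 0x800A
clock 1: out=0, reg = 0xC005
clock 2: out=1, reg = 0x6002
clock 3: out=0, reg = 0xB001
clock 4: out=1, reg = 0xD800

101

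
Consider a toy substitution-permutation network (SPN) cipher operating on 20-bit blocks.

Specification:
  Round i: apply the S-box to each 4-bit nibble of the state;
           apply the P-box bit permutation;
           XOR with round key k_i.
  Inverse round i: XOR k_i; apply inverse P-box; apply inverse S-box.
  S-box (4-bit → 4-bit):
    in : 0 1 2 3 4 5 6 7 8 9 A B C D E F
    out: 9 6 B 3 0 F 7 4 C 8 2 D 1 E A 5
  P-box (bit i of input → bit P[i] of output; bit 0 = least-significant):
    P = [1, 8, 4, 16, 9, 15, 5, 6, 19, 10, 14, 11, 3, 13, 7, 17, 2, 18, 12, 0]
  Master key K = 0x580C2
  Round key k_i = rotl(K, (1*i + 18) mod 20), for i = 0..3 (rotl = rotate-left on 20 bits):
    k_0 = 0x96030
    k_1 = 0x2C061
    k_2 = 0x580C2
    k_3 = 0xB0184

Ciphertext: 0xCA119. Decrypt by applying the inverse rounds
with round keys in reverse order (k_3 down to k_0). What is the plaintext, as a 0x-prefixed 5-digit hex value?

0x0316A

s_0 = ciphertext = 0xCA119
s_1 = InvRound(s_0, k_3) = 0x254A8
s_2 = InvRound(s_1, k_2) = 0x101D0
s_3 = InvRound(s_2, k_1) = 0x9871D
s_4 = InvRound(s_3, k_0) = 0x0316A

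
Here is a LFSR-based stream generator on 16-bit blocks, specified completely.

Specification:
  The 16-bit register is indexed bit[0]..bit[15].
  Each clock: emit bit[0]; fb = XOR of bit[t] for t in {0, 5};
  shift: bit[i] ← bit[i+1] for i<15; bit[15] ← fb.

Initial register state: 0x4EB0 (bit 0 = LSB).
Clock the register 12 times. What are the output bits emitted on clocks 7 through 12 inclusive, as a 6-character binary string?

010111

reg_0 = 0x4EB0
clock 1: out=0, reg = 0xA758
clock 2: out=0, reg = 0x53AC
clock 3: out=0, reg = 0xA9D6
clock 4: out=0, reg = 0x54EB
clock 5: out=1, reg = 0x2A75
clock 6: out=1, reg = 0x153A
clock 7: out=0, reg = 0x8A9D
clock 8: out=1, reg = 0xC54E
clock 9: out=0, reg = 0x62A7
clock 10: out=1, reg = 0x3153
clock 11: out=1, reg = 0x98A9
clock 12: out=1, reg = 0x4C54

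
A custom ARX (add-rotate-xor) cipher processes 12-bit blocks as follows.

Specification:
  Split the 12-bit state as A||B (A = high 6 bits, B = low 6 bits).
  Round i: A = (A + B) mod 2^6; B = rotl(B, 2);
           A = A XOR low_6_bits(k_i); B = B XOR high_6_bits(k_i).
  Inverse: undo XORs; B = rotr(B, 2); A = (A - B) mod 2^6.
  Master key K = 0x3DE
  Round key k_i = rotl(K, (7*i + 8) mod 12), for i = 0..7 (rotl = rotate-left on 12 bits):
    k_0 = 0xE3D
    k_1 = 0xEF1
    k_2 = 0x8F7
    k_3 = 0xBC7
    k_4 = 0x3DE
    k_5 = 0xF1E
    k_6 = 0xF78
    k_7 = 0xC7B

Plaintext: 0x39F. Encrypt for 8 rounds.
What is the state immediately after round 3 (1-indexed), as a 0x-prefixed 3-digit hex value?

0x91D

s_0 = plaintext = 0x39F
s_1 = Round(s_0, k_0) = 0x405
s_2 = Round(s_1, k_1) = 0x92F
s_3 = Round(s_2, k_2) = 0x91D
s_4 = Round(s_3, k_3) = 0x19A
s_5 = Round(s_4, k_4) = 0xFA6
s_6 = Round(s_5, k_5) = 0xEA6
s_7 = Round(s_6, k_6) = 0x627
s_8 = Round(s_7, k_7) = 0x12F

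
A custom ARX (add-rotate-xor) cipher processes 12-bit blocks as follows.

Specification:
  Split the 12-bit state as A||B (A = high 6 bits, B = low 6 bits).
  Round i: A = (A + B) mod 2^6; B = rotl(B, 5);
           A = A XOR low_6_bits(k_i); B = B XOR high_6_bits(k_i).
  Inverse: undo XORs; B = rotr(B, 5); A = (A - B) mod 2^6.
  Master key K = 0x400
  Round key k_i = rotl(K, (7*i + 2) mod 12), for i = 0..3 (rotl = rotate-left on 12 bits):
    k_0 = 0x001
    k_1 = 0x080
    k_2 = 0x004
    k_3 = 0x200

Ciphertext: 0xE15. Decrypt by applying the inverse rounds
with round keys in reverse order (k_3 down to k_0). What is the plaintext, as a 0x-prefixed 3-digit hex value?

s_0 = ciphertext = 0xE15
s_1 = InvRound(s_0, k_3) = 0xFBA
s_2 = InvRound(s_1, k_2) = 0x175
s_3 = InvRound(s_2, k_1) = 0x5AF
s_4 = InvRound(s_3, k_0) = 0xE1F

0xE1F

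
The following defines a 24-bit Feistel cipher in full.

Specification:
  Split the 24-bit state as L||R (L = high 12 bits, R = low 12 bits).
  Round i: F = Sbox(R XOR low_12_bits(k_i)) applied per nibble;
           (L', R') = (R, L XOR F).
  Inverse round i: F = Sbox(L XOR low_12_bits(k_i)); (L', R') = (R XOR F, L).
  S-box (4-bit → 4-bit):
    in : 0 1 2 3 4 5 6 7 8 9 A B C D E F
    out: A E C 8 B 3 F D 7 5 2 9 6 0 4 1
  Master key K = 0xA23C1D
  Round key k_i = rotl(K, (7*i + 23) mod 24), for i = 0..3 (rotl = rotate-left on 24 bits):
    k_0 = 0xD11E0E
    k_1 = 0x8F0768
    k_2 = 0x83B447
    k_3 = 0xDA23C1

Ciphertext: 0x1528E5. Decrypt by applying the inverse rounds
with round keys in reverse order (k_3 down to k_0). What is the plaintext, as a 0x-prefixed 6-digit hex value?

0xD9B27A

s_0 = ciphertext = 0x1528E5
s_1 = InvRound(s_0, k_3) = 0x4BD152
s_2 = InvRound(s_1, k_2) = 0xB404BD
s_3 = InvRound(s_2, k_1) = 0x27AB40
s_4 = InvRound(s_3, k_0) = 0xD9B27A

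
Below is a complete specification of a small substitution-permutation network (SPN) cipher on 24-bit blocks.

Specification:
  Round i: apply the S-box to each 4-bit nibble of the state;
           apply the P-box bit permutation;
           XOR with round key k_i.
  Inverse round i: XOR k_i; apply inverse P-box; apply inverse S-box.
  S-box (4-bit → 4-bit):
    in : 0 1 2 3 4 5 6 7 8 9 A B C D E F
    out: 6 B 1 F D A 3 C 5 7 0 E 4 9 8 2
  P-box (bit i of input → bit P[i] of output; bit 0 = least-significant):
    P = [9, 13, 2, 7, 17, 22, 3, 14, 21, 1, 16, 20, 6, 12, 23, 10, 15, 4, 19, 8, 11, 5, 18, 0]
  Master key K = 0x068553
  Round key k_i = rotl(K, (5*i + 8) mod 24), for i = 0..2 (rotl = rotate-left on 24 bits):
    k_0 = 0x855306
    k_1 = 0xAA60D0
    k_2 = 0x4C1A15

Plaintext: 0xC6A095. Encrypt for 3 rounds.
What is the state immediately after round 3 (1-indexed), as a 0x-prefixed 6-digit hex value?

0x4FC396

s_0 = plaintext = 0xC6A095
s_1 = Round(s_0, k_0) = 0xC2F39C
s_2 = Round(s_1, k_1) = 0xDDF0DE
s_3 = Round(s_2, k_2) = 0x4FC396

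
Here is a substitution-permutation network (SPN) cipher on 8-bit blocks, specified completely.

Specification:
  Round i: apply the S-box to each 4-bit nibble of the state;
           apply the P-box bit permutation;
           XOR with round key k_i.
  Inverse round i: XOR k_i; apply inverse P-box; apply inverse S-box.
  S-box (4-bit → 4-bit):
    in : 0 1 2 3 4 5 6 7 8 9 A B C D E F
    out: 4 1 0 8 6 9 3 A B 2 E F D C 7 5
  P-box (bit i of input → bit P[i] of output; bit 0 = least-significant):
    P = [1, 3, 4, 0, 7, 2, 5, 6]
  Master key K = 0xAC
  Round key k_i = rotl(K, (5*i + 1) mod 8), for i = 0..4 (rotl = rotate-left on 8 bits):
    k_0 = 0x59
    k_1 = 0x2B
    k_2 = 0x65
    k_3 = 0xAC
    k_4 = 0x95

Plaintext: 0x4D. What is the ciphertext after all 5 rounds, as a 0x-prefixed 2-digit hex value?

0xFA

s_0 = plaintext = 0x4D
s_1 = Round(s_0, k_0) = 0x6C
s_2 = Round(s_1, k_1) = 0xBC
s_3 = Round(s_2, k_2) = 0x92
s_4 = Round(s_3, k_3) = 0xA8
s_5 = Round(s_4, k_4) = 0xFA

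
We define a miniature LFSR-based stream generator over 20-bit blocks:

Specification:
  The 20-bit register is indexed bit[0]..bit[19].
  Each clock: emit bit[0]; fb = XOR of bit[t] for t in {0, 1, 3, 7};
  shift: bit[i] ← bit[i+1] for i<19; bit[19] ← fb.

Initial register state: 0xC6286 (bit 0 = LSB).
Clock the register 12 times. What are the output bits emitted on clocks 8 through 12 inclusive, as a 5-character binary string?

10100

reg_0 = 0xC6286
clock 1: out=0, reg = 0x63143
clock 2: out=1, reg = 0x318A1
clock 3: out=1, reg = 0x18C50
clock 4: out=0, reg = 0x0C628
clock 5: out=0, reg = 0x86314
clock 6: out=0, reg = 0x4318A
clock 7: out=0, reg = 0xA18C5
clock 8: out=1, reg = 0x50C62
clock 9: out=0, reg = 0xA8631
clock 10: out=1, reg = 0xD4318
clock 11: out=0, reg = 0xEA18C
clock 12: out=0, reg = 0x750C6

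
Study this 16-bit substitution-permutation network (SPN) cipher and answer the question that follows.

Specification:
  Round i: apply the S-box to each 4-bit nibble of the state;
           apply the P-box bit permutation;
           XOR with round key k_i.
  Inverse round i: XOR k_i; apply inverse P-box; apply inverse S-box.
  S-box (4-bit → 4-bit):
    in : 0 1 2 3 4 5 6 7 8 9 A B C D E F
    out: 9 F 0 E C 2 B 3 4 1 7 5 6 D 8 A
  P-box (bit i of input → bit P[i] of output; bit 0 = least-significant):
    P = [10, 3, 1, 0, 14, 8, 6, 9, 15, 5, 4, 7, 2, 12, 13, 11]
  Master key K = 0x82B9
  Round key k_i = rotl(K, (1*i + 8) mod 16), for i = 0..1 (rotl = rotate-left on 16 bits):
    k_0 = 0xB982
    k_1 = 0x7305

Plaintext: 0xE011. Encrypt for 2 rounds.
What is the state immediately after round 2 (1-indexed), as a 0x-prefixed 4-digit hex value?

0xE5E1

s_0 = plaintext = 0xE011
s_1 = Round(s_0, k_0) = 0x7649
s_2 = Round(s_1, k_1) = 0xE5E1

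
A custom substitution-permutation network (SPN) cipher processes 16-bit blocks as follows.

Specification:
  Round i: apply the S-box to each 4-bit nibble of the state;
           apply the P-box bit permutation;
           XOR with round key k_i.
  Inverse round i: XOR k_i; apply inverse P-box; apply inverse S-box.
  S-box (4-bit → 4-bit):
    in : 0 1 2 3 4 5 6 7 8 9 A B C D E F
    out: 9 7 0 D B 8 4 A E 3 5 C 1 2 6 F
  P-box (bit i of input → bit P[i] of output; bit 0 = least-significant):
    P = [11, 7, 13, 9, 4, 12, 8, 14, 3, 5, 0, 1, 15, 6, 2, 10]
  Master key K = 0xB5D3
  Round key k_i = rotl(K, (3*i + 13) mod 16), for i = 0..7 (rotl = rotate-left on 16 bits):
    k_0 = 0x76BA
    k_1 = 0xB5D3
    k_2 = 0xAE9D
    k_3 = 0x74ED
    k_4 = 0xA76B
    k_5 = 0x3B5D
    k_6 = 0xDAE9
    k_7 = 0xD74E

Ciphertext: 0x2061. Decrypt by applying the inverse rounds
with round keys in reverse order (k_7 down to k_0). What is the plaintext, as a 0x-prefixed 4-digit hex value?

s_0 = ciphertext = 0x2061
s_1 = InvRound(s_0, k_7) = 0x3F8B
s_2 = InvRound(s_1, k_6) = 0x47B6
s_3 = InvRound(s_2, k_5) = 0x7F71
s_4 = InvRound(s_3, k_4) = 0xC04C
s_5 = InvRound(s_4, k_3) = 0x0EDE
s_6 = InvRound(s_5, k_2) = 0x9B26
s_7 = InvRound(s_6, k_1) = 0x8ECF
s_8 = InvRound(s_7, k_0) = 0x1E4A

0x1E4A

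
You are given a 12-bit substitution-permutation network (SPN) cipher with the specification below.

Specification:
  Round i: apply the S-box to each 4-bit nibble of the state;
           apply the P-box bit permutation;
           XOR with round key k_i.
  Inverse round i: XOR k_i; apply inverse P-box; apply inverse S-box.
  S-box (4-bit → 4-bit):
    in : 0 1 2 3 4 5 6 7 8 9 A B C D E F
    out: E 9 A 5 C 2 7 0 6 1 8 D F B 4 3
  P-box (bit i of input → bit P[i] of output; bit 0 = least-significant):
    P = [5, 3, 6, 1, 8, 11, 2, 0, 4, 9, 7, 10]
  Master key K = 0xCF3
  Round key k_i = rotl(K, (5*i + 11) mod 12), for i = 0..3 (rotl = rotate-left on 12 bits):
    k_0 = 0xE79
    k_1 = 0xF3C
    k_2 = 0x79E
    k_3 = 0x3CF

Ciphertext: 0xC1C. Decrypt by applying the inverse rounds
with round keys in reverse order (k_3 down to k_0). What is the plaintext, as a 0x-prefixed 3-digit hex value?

0xCA3

s_0 = ciphertext = 0xC1C
s_1 = InvRound(s_0, k_3) = 0xCD4
s_2 = InvRound(s_1, k_2) = 0x5F0
s_3 = InvRound(s_2, k_1) = 0x888
s_4 = InvRound(s_3, k_0) = 0xCA3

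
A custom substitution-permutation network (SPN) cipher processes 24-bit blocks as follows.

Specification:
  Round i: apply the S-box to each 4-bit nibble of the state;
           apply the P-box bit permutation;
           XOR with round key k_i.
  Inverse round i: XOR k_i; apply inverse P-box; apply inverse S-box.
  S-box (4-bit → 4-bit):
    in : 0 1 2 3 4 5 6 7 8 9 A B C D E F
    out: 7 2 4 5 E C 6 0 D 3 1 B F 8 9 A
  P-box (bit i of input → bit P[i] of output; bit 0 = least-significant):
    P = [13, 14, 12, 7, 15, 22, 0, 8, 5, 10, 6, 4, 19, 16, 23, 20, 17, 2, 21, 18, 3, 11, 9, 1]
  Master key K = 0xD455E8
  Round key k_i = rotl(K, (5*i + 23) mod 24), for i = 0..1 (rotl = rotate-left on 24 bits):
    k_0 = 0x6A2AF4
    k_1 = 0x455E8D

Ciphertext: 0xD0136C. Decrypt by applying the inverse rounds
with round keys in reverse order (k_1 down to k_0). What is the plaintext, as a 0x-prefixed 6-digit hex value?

0xC8FA6B

s_0 = ciphertext = 0xD0136C
s_1 = InvRound(s_0, k_1) = 0x1D405F
s_2 = InvRound(s_1, k_0) = 0xC8FA6B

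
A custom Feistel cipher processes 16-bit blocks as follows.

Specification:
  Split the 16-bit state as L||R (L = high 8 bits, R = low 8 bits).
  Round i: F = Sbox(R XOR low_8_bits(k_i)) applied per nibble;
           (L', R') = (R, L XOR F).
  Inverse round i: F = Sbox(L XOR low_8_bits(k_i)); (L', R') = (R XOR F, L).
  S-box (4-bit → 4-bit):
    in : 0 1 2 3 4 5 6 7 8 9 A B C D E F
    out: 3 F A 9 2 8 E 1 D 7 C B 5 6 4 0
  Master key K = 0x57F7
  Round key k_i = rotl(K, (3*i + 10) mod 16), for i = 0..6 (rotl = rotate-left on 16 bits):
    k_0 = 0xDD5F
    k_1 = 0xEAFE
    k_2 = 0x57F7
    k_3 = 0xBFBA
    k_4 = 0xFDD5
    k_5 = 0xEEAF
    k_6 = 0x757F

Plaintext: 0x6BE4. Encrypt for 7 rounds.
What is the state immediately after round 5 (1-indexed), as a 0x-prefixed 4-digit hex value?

0x2B65

s_0 = plaintext = 0x6BE4
s_1 = Round(s_0, k_0) = 0xE4D0
s_2 = Round(s_1, k_1) = 0xD040
s_3 = Round(s_2, k_2) = 0x4061
s_4 = Round(s_3, k_3) = 0x612B
s_5 = Round(s_4, k_4) = 0x2B65
s_6 = Round(s_5, k_5) = 0x6577
s_7 = Round(s_6, k_6) = 0x7758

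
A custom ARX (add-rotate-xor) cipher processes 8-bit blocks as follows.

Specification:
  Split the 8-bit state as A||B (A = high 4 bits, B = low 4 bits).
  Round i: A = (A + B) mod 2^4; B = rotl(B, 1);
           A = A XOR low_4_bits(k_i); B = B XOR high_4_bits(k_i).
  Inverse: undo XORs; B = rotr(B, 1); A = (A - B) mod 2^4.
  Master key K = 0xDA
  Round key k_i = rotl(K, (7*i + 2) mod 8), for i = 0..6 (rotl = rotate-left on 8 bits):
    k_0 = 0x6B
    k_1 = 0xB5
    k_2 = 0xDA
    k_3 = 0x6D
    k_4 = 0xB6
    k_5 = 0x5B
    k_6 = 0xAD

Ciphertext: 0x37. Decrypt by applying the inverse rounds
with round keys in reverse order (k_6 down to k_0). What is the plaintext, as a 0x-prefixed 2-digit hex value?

0x43

s_0 = ciphertext = 0x37
s_1 = InvRound(s_0, k_6) = 0x0E
s_2 = InvRound(s_1, k_5) = 0xED
s_3 = InvRound(s_2, k_4) = 0x53
s_4 = InvRound(s_3, k_3) = 0xEA
s_5 = InvRound(s_4, k_2) = 0x9B
s_6 = InvRound(s_5, k_1) = 0xC0
s_7 = InvRound(s_6, k_0) = 0x43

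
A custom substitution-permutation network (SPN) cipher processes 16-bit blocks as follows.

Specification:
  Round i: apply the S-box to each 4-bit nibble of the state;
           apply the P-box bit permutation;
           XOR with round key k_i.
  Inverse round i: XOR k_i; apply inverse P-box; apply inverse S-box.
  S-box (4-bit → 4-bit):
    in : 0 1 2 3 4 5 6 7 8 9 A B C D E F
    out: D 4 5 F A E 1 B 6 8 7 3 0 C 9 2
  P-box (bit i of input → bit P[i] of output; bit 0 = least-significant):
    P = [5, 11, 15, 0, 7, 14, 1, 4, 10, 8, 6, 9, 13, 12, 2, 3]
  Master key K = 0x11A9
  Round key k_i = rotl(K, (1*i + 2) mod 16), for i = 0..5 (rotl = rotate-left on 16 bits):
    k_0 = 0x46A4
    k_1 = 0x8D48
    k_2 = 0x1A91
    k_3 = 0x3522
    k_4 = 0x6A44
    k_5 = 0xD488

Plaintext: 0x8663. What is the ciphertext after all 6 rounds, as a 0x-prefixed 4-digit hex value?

s_0 = plaintext = 0x8663
s_1 = Round(s_0, k_0) = 0xDA01
s_2 = Round(s_1, k_1) = 0x0896
s_3 = Round(s_2, k_2) = 0x3BED
s_4 = Round(s_3, k_3) = 0x80BF
s_5 = Round(s_4, k_4) = 0x3480
s_6 = Round(s_5, k_5) = 0x27A7

0x27A7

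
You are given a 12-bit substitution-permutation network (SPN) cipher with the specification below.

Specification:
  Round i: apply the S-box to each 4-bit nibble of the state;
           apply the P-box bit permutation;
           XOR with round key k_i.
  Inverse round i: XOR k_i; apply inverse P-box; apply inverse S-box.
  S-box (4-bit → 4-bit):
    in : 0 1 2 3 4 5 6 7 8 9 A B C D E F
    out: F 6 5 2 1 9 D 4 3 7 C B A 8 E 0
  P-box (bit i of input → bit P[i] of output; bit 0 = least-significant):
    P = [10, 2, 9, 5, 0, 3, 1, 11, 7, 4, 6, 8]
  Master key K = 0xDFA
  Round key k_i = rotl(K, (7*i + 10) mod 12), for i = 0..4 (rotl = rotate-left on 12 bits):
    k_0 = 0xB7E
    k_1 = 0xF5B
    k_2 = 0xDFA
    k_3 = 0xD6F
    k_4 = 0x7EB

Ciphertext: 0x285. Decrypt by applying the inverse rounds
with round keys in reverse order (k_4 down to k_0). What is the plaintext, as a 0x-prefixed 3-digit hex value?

s_0 = ciphertext = 0x285
s_1 = InvRound(s_0, k_4) = 0xA1B
s_2 = InvRound(s_1, k_3) = 0xEF0
s_3 = InvRound(s_2, k_2) = 0xD17
s_4 = InvRound(s_3, k_1) = 0x731
s_5 = InvRound(s_4, k_0) = 0x708

0x708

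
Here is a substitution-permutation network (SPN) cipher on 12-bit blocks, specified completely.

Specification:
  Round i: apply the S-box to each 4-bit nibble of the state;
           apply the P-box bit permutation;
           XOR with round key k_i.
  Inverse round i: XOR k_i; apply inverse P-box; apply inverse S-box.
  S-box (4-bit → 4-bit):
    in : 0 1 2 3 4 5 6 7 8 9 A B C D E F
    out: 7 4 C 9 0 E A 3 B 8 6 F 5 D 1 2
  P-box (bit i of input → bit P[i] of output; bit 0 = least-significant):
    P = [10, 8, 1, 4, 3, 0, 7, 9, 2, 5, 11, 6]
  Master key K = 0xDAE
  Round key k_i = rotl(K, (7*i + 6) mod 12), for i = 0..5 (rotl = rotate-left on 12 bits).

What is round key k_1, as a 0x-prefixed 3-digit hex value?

K = 0xDAE
k_0 = rotl(K, (7*0+6) mod 12) = rotl(K, 6) = 0xBB6
k_1 = rotl(K, (7*1+6) mod 12) = rotl(K, 1) = 0xB5D

0xB5D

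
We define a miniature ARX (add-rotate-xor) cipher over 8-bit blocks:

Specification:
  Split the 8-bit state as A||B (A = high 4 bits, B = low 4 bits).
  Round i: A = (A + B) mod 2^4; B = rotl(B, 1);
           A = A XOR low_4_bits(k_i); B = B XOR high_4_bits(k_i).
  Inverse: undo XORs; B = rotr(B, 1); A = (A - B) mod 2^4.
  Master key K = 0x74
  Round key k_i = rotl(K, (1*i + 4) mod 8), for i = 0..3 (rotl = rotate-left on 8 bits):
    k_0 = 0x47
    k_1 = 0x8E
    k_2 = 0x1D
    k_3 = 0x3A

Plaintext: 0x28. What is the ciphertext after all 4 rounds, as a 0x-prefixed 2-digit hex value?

s_0 = plaintext = 0x28
s_1 = Round(s_0, k_0) = 0xD5
s_2 = Round(s_1, k_1) = 0xC2
s_3 = Round(s_2, k_2) = 0x35
s_4 = Round(s_3, k_3) = 0x29

0x29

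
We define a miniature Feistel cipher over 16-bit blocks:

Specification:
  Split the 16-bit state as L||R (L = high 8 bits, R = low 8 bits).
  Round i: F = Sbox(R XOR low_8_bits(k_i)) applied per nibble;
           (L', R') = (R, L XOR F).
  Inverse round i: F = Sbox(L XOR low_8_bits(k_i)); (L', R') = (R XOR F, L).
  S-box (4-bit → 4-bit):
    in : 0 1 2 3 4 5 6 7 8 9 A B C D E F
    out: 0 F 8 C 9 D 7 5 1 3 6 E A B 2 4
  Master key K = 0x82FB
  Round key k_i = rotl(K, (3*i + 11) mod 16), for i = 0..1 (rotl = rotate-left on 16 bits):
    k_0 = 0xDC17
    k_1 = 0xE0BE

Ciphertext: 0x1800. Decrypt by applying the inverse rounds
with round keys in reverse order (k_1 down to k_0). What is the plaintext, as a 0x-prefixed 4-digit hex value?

s_0 = ciphertext = 0x1800
s_1 = InvRound(s_0, k_1) = 0x6718
s_2 = InvRound(s_1, k_0) = 0x4867

0x4867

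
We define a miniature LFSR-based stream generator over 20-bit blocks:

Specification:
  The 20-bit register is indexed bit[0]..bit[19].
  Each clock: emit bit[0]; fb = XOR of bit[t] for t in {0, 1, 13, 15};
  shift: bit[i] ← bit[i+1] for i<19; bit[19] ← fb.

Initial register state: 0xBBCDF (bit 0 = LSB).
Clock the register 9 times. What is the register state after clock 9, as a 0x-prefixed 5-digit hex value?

reg_0 = 0xBBCDF
clock 1: out=1, reg = 0x5DE6F
clock 2: out=1, reg = 0xAEF37
clock 3: out=1, reg = 0x5779B
clock 4: out=1, reg = 0xABBCD
clock 5: out=1, reg = 0xD5DE6
clock 6: out=0, reg = 0xEAEF3
clock 7: out=1, reg = 0x75779
clock 8: out=1, reg = 0xBABBC
clock 9: out=0, reg = 0x5D5DE

0x5D5DE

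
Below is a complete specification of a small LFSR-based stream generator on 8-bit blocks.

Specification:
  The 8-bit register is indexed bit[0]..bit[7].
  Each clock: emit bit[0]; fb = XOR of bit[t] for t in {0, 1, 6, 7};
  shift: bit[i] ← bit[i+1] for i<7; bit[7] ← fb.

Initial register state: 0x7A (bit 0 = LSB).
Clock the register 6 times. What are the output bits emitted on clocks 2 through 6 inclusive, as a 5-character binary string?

10111

reg_0 = 0x7A
clock 1: out=0, reg = 0x3D
clock 2: out=1, reg = 0x9E
clock 3: out=0, reg = 0x4F
clock 4: out=1, reg = 0xA7
clock 5: out=1, reg = 0xD3
clock 6: out=1, reg = 0x69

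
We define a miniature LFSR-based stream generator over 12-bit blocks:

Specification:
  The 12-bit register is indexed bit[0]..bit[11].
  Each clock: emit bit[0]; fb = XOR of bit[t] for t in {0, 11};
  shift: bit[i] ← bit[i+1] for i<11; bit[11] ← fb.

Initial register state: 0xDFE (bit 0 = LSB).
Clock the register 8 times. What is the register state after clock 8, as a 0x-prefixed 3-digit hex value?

0x55D

reg_0 = 0xDFE
clock 1: out=0, reg = 0xEFF
clock 2: out=1, reg = 0x77F
clock 3: out=1, reg = 0xBBF
clock 4: out=1, reg = 0x5DF
clock 5: out=1, reg = 0xAEF
clock 6: out=1, reg = 0x577
clock 7: out=1, reg = 0xABB
clock 8: out=1, reg = 0x55D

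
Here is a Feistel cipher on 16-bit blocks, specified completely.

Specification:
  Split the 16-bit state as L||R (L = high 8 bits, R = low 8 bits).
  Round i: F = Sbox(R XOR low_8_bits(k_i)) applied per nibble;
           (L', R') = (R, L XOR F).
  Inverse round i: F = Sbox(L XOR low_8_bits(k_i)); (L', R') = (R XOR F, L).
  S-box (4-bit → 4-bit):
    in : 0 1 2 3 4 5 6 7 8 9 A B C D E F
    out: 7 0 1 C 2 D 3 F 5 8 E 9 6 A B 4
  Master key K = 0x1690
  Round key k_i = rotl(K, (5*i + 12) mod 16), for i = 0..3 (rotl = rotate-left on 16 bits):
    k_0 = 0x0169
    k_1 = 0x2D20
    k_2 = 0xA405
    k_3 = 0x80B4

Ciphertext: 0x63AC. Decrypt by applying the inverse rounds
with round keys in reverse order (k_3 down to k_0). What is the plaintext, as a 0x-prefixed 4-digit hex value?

s_0 = ciphertext = 0x63AC
s_1 = InvRound(s_0, k_3) = 0x0363
s_2 = InvRound(s_1, k_2) = 0x1003
s_3 = InvRound(s_2, k_1) = 0xC410
s_4 = InvRound(s_3, k_0) = 0xFAC4

0xFAC4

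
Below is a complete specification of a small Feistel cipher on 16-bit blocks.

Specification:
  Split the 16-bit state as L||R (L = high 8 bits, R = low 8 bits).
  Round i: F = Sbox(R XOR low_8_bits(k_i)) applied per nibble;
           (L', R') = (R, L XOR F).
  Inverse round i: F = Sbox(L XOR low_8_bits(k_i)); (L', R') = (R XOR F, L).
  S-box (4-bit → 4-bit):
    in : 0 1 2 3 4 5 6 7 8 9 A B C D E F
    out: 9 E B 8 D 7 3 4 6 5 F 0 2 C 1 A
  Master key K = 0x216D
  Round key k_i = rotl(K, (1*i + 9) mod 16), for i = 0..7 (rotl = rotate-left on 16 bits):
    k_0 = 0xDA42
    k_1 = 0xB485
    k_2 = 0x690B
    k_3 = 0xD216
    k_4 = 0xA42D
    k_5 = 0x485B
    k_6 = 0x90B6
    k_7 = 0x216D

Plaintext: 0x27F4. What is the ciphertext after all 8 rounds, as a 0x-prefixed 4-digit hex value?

0xD149

s_0 = plaintext = 0x27F4
s_1 = Round(s_0, k_0) = 0xF424
s_2 = Round(s_1, k_1) = 0x240A
s_3 = Round(s_2, k_2) = 0x0ABA
s_4 = Round(s_3, k_3) = 0xBAF8
s_5 = Round(s_4, k_4) = 0xF87D
s_6 = Round(s_5, k_5) = 0x7D4B
s_7 = Round(s_6, k_6) = 0x4BD1
s_8 = Round(s_7, k_7) = 0xD149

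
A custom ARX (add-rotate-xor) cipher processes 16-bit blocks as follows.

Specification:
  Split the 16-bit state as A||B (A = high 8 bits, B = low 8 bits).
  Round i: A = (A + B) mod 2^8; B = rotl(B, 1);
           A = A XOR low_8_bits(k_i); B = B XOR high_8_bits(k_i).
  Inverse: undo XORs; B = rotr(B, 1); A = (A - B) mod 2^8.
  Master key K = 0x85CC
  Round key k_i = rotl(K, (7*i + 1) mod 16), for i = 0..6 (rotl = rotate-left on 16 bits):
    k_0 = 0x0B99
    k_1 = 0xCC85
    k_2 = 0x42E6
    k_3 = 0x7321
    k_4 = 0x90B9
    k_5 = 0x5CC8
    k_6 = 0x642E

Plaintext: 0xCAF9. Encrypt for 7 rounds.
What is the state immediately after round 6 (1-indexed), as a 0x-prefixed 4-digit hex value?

0x8571

s_0 = plaintext = 0xCAF9
s_1 = Round(s_0, k_0) = 0x5AF8
s_2 = Round(s_1, k_1) = 0xD73D
s_3 = Round(s_2, k_2) = 0xF238
s_4 = Round(s_3, k_3) = 0x0B03
s_5 = Round(s_4, k_4) = 0xB796
s_6 = Round(s_5, k_5) = 0x8571
s_7 = Round(s_6, k_6) = 0xD886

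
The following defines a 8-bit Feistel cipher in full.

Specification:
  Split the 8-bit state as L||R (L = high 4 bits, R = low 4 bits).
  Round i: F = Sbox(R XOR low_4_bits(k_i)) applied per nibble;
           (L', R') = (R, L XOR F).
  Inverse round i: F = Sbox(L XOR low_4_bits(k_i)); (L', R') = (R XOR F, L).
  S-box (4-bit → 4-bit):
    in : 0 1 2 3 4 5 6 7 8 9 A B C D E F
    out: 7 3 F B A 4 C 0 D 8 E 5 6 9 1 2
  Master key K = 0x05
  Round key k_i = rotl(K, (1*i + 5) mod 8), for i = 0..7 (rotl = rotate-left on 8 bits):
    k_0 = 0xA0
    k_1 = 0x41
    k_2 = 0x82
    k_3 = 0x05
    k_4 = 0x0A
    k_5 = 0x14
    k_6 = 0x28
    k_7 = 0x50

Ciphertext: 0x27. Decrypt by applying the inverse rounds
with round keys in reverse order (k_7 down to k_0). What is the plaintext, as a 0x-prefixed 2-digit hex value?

0x0D

s_0 = ciphertext = 0x27
s_1 = InvRound(s_0, k_7) = 0x82
s_2 = InvRound(s_1, k_6) = 0x58
s_3 = InvRound(s_2, k_5) = 0xB5
s_4 = InvRound(s_3, k_4) = 0x6B
s_5 = InvRound(s_4, k_3) = 0x06
s_6 = InvRound(s_5, k_2) = 0x90
s_7 = InvRound(s_6, k_1) = 0xD9
s_8 = InvRound(s_7, k_0) = 0x0D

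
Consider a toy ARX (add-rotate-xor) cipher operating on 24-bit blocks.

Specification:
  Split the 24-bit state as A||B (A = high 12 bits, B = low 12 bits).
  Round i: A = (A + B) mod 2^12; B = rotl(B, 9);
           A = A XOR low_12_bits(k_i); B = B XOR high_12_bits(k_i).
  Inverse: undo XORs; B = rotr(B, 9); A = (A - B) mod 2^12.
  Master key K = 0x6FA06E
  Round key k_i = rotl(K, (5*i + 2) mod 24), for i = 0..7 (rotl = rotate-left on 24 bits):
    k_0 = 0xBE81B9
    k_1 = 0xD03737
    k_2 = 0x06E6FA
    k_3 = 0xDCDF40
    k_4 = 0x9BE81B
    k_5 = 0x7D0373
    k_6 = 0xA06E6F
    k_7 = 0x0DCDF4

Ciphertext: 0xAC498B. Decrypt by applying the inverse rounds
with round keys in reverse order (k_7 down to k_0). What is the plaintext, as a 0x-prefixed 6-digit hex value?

s_0 = ciphertext = 0xAC498B
s_1 = InvRound(s_0, k_7) = 0xC74ABC
s_2 = InvRound(s_1, k_6) = 0xC4B5D0
s_3 = InvRound(s_2, k_5) = 0xF37001
s_4 = InvRound(s_3, k_4) = 0x930DFC
s_5 = InvRound(s_4, k_3) = 0x4E8188
s_6 = InvRound(s_5, k_2) = 0x2E2F30
s_7 = InvRound(s_6, k_1) = 0x43C199
s_8 = InvRound(s_7, k_0) = 0x1F838D

0x1F838D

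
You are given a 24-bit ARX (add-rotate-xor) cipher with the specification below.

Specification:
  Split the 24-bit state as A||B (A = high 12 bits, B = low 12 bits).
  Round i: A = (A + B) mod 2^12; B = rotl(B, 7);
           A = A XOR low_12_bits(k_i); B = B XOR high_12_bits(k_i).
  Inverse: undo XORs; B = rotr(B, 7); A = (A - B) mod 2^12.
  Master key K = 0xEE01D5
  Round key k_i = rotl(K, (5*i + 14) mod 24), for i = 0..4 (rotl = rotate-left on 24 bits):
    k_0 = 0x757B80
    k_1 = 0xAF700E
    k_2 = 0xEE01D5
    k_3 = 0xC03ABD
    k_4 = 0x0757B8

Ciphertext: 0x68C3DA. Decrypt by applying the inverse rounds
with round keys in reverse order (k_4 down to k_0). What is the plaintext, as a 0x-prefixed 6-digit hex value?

0x0777CA

s_0 = ciphertext = 0x68C3DA
s_1 = InvRound(s_0, k_4) = 0xB4D5E7
s_2 = InvRound(s_1, k_3) = 0x55DC93
s_3 = InvRound(s_2, k_2) = 0x624E64
s_4 = InvRound(s_3, k_1) = 0x3C1269
s_5 = InvRound(s_4, k_0) = 0x0777CA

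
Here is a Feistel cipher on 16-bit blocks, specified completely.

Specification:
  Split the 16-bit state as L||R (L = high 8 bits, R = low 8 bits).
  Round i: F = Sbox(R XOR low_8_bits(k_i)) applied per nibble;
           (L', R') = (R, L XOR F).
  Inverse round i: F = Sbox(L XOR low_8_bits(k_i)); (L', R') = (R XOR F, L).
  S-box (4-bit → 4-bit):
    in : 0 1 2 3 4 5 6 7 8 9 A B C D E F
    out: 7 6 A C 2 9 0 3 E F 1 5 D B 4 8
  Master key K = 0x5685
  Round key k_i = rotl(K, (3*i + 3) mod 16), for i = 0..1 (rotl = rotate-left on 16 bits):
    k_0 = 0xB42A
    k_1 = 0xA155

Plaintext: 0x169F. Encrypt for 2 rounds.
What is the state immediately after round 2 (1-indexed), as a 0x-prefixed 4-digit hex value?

s_0 = plaintext = 0x169F
s_1 = Round(s_0, k_0) = 0x9F4F
s_2 = Round(s_1, k_1) = 0x4FFE

0x4FFE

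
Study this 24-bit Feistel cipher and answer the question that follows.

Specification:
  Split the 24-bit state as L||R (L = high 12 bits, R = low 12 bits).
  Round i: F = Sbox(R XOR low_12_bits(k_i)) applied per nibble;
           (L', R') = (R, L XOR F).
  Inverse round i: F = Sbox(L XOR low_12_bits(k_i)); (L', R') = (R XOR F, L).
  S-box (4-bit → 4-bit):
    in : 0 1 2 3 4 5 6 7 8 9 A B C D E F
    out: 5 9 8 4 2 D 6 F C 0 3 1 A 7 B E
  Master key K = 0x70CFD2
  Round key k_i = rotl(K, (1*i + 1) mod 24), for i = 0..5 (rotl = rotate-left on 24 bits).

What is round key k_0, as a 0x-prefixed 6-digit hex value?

K = 0x70CFD2
k_0 = rotl(K, (1*0+1) mod 24) = rotl(K, 1) = 0xE19FA4

0xE19FA4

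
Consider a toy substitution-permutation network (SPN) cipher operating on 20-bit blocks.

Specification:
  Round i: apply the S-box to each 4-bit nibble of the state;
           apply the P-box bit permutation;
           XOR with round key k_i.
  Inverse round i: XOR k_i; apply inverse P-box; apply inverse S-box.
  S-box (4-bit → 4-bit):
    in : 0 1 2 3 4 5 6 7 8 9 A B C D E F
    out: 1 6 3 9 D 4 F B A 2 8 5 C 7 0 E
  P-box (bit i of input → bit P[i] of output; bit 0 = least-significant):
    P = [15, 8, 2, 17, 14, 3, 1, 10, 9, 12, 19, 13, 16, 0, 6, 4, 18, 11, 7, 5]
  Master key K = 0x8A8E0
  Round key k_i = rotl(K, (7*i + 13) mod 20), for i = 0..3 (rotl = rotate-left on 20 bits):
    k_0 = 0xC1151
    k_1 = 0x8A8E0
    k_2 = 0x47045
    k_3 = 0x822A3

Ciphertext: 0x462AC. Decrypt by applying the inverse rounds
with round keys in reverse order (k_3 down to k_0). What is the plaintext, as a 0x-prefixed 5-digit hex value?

0xE21D9

s_0 = ciphertext = 0x462AC
s_1 = InvRound(s_0, k_3) = 0x095D5
s_2 = InvRound(s_1, k_2) = 0xBAA32
s_3 = InvRound(s_2, k_1) = 0x5405A
s_4 = InvRound(s_3, k_0) = 0xE21D9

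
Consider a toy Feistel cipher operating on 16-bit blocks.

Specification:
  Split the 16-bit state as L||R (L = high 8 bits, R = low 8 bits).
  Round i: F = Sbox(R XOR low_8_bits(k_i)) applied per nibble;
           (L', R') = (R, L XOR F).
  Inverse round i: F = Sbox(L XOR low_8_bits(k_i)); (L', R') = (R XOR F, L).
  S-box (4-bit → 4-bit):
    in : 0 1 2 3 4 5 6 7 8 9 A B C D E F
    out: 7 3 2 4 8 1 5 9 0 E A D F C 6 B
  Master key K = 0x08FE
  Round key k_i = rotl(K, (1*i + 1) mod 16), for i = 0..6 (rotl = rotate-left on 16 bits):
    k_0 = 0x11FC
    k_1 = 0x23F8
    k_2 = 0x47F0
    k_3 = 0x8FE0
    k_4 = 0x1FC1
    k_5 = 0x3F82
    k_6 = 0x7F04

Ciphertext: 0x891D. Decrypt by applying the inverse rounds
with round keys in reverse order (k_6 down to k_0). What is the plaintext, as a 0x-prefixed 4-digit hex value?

0xC9F6

s_0 = ciphertext = 0x891D
s_1 = InvRound(s_0, k_6) = 0x1189
s_2 = InvRound(s_1, k_5) = 0x6D11
s_3 = InvRound(s_2, k_4) = 0xBE6D
s_4 = InvRound(s_3, k_3) = 0x7BBE
s_5 = InvRound(s_4, k_2) = 0xB37B
s_6 = InvRound(s_5, k_1) = 0xF6B3
s_7 = InvRound(s_6, k_0) = 0xC9F6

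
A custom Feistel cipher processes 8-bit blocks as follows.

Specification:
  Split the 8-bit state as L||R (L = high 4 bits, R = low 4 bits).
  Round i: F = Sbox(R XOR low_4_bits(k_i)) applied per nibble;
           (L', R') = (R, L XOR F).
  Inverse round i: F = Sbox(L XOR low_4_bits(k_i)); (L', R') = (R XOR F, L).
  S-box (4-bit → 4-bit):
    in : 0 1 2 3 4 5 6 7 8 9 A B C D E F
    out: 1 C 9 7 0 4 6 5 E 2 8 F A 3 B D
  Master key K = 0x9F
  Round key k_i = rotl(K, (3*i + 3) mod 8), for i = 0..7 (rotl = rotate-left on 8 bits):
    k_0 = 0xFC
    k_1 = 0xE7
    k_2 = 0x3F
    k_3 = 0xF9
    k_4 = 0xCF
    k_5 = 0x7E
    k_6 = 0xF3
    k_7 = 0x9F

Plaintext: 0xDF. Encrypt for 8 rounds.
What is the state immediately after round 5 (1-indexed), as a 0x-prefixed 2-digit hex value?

s_0 = plaintext = 0xDF
s_1 = Round(s_0, k_0) = 0xFA
s_2 = Round(s_1, k_1) = 0xAC
s_3 = Round(s_2, k_2) = 0xCD
s_4 = Round(s_3, k_3) = 0xDC
s_5 = Round(s_4, k_4) = 0xCA
s_6 = Round(s_5, k_5) = 0xAC
s_7 = Round(s_6, k_6) = 0xC7
s_8 = Round(s_7, k_7) = 0x72

0xCA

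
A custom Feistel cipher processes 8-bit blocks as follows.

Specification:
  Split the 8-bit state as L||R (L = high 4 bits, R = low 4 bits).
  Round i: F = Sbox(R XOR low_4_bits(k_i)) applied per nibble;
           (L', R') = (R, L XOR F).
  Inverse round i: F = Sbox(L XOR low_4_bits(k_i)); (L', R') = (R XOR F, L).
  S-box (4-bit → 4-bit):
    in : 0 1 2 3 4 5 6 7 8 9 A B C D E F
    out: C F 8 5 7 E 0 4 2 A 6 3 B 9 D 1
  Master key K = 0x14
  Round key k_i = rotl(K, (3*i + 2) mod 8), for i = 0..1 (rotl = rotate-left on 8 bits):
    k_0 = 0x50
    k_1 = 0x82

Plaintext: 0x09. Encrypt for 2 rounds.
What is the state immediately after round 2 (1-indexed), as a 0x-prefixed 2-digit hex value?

s_0 = plaintext = 0x09
s_1 = Round(s_0, k_0) = 0x9A
s_2 = Round(s_1, k_1) = 0xAB

0xAB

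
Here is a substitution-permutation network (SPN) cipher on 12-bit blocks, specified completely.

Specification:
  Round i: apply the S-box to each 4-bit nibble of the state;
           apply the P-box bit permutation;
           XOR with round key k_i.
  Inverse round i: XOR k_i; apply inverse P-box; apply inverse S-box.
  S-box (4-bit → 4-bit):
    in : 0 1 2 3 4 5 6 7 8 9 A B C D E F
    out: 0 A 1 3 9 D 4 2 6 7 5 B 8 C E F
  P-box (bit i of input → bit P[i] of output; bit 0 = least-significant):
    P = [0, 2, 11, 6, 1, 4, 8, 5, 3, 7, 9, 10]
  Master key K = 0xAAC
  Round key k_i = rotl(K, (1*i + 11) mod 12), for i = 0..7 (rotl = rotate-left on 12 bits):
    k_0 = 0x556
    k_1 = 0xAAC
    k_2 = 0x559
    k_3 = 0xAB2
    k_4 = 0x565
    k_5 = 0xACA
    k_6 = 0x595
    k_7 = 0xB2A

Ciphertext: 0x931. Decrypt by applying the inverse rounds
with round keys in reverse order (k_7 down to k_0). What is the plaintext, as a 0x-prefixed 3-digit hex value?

0xDC7

s_0 = ciphertext = 0x931
s_1 = InvRound(s_0, k_7) = 0xA32
s_2 = InvRound(s_1, k_6) = 0xE59
s_3 = InvRound(s_2, k_5) = 0x132
s_4 = InvRound(s_3, k_4) = 0xC3B
s_5 = InvRound(s_4, k_3) = 0xF02
s_6 = InvRound(s_5, k_2) = 0xA35
s_7 = InvRound(s_6, k_1) = 0x372
s_8 = InvRound(s_7, k_0) = 0xDC7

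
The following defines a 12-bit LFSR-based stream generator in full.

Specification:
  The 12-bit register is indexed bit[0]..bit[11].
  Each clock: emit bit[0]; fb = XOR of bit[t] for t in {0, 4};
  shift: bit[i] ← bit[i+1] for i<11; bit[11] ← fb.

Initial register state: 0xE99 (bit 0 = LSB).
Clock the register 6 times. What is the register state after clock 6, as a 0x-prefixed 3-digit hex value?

0xC3A

reg_0 = 0xE99
clock 1: out=1, reg = 0x74C
clock 2: out=0, reg = 0x3A6
clock 3: out=0, reg = 0x1D3
clock 4: out=1, reg = 0x0E9
clock 5: out=1, reg = 0x874
clock 6: out=0, reg = 0xC3A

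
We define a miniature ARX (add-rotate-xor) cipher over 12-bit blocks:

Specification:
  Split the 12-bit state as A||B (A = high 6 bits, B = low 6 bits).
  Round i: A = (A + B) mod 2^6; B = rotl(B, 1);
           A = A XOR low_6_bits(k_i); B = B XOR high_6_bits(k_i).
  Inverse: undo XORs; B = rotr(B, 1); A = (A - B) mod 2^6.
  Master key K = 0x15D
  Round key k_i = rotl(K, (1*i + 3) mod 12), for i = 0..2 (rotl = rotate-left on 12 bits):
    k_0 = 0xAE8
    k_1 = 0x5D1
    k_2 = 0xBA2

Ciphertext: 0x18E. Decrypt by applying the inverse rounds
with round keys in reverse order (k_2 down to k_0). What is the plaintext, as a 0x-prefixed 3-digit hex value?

0x184

s_0 = ciphertext = 0x18E
s_1 = InvRound(s_0, k_2) = 0x510
s_2 = InvRound(s_1, k_1) = 0x8A3
s_3 = InvRound(s_2, k_0) = 0x184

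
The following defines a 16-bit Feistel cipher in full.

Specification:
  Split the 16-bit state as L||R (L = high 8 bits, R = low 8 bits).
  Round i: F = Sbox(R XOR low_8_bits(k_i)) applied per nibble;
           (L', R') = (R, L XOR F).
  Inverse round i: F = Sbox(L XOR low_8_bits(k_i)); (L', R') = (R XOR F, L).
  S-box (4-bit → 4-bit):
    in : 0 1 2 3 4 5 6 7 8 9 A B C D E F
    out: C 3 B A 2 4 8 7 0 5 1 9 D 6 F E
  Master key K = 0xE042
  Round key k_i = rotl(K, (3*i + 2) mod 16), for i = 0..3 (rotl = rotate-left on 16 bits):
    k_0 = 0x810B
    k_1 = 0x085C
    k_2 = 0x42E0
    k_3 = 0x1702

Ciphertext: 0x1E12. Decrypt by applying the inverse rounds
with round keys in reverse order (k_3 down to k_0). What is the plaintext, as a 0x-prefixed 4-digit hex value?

0xB572

s_0 = ciphertext = 0x1E12
s_1 = InvRound(s_0, k_3) = 0x2F1E
s_2 = InvRound(s_1, k_2) = 0xC02F
s_3 = InvRound(s_2, k_1) = 0x72C0
s_4 = InvRound(s_3, k_0) = 0xB572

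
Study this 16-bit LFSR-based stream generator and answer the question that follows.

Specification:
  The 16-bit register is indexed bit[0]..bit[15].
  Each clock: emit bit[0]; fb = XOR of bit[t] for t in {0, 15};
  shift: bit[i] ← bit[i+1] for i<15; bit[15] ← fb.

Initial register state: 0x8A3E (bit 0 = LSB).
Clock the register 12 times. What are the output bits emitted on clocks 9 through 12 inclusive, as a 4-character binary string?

reg_0 = 0x8A3E
clock 1: out=0, reg = 0xC51F
clock 2: out=1, reg = 0x628F
clock 3: out=1, reg = 0xB147
clock 4: out=1, reg = 0x58A3
clock 5: out=1, reg = 0xAC51
clock 6: out=1, reg = 0x5628
clock 7: out=0, reg = 0x2B14
clock 8: out=0, reg = 0x158A
clock 9: out=0, reg = 0x0AC5
clock 10: out=1, reg = 0x8562
clock 11: out=0, reg = 0xC2B1
clock 12: out=1, reg = 0x6158

0101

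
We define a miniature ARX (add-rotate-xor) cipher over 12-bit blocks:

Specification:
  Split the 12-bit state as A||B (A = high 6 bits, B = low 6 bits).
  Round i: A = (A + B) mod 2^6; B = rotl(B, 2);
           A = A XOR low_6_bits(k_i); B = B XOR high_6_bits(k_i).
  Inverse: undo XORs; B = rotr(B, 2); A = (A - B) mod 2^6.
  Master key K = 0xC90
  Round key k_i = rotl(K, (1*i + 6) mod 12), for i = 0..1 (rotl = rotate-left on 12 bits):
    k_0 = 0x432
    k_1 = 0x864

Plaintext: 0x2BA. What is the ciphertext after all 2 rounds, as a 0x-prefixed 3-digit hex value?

0x54E

s_0 = plaintext = 0x2BA
s_1 = Round(s_0, k_0) = 0xDBB
s_2 = Round(s_1, k_1) = 0x54E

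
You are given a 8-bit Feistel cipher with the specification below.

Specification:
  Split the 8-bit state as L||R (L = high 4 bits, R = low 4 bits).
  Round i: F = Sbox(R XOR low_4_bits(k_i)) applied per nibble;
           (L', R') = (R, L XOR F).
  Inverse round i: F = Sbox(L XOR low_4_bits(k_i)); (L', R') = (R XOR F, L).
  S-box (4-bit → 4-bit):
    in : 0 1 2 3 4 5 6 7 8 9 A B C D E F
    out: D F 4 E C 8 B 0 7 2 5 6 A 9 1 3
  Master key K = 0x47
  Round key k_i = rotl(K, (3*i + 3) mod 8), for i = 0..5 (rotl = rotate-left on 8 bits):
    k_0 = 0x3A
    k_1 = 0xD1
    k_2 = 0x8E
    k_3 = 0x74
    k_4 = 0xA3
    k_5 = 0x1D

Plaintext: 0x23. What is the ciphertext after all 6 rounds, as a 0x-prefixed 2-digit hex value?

s_0 = plaintext = 0x23
s_1 = Round(s_0, k_0) = 0x30
s_2 = Round(s_1, k_1) = 0x0C
s_3 = Round(s_2, k_2) = 0xC4
s_4 = Round(s_3, k_3) = 0x41
s_5 = Round(s_4, k_4) = 0x10
s_6 = Round(s_5, k_5) = 0x08

0x08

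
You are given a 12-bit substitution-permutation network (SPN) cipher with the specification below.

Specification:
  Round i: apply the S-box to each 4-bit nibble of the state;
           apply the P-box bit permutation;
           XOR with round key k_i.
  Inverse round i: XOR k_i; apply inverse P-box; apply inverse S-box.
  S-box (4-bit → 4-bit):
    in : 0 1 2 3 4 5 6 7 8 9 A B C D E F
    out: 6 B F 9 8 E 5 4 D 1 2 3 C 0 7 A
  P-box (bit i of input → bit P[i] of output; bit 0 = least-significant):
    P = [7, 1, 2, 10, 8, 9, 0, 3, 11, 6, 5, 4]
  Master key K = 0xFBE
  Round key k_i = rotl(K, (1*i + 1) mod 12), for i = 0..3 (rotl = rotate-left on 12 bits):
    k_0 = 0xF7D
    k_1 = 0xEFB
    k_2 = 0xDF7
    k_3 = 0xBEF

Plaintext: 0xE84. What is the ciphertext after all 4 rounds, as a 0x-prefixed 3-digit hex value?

s_0 = plaintext = 0xE84
s_1 = Round(s_0, k_0) = 0x214
s_2 = Round(s_1, k_1) = 0x183
s_3 = Round(s_2, k_2) = 0x02E
s_4 = Round(s_3, k_3) = 0x800

0x800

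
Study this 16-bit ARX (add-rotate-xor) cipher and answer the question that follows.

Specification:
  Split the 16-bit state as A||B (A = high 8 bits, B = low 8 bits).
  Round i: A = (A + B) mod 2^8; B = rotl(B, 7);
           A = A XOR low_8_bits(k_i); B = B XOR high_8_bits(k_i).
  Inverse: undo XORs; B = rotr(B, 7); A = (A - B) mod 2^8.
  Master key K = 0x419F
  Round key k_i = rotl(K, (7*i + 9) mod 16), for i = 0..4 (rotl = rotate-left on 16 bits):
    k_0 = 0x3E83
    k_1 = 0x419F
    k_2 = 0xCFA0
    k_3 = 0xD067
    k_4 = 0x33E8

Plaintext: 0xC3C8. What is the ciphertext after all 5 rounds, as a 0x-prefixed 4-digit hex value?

s_0 = plaintext = 0xC3C8
s_1 = Round(s_0, k_0) = 0x085A
s_2 = Round(s_1, k_1) = 0xFD6C
s_3 = Round(s_2, k_2) = 0xC9F9
s_4 = Round(s_3, k_3) = 0xA52C
s_5 = Round(s_4, k_4) = 0x3925

0x3925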